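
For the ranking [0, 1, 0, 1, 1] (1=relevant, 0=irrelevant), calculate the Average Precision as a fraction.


Computing P@k for each relevant position:
Position 1: not relevant
Position 2: relevant, P@2 = 1/2 = 1/2
Position 3: not relevant
Position 4: relevant, P@4 = 2/4 = 1/2
Position 5: relevant, P@5 = 3/5 = 3/5
Sum of P@k = 1/2 + 1/2 + 3/5 = 8/5
AP = 8/5 / 3 = 8/15

8/15


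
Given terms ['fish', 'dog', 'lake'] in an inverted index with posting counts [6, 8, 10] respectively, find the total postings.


Summing posting list sizes:
'fish': 6 postings
'dog': 8 postings
'lake': 10 postings
Total = 6 + 8 + 10 = 24

24


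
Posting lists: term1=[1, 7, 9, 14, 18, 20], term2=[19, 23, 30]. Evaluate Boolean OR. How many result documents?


Boolean OR: find union of posting lists
term1 docs: [1, 7, 9, 14, 18, 20]
term2 docs: [19, 23, 30]
Union: [1, 7, 9, 14, 18, 19, 20, 23, 30]
|union| = 9

9


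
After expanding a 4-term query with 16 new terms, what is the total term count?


Original terms: 4
Expansion terms: 16
Total = 4 + 16 = 20

20


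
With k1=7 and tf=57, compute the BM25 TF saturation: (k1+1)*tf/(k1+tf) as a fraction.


BM25 TF component = (k1+1)*tf / (k1+tf)
k1 = 7, tf = 57
Numerator = (7+1)*57 = 456
Denominator = 7 + 57 = 64
= 456/64 = 57/8

57/8


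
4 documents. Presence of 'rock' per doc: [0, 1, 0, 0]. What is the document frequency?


Checking each document for 'rock':
Doc 1: absent
Doc 2: present
Doc 3: absent
Doc 4: absent
df = sum of presences = 0 + 1 + 0 + 0 = 1

1


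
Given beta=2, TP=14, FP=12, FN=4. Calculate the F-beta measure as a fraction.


P = TP/(TP+FP) = 14/26 = 7/13
R = TP/(TP+FN) = 14/18 = 7/9
beta^2 = 2^2 = 4
(1 + beta^2) = 5
Numerator = (1+beta^2)*P*R = 245/117
Denominator = beta^2*P + R = 28/13 + 7/9 = 343/117
F_beta = 5/7

5/7


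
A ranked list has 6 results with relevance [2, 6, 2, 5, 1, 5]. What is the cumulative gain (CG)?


Cumulative Gain = sum of relevance scores
Position 1: rel=2, running sum=2
Position 2: rel=6, running sum=8
Position 3: rel=2, running sum=10
Position 4: rel=5, running sum=15
Position 5: rel=1, running sum=16
Position 6: rel=5, running sum=21
CG = 21

21


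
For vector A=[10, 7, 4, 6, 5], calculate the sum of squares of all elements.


|A|^2 = sum of squared components
A[0]^2 = 10^2 = 100
A[1]^2 = 7^2 = 49
A[2]^2 = 4^2 = 16
A[3]^2 = 6^2 = 36
A[4]^2 = 5^2 = 25
Sum = 100 + 49 + 16 + 36 + 25 = 226

226


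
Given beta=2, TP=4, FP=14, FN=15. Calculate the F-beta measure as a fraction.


P = TP/(TP+FP) = 4/18 = 2/9
R = TP/(TP+FN) = 4/19 = 4/19
beta^2 = 2^2 = 4
(1 + beta^2) = 5
Numerator = (1+beta^2)*P*R = 40/171
Denominator = beta^2*P + R = 8/9 + 4/19 = 188/171
F_beta = 10/47

10/47


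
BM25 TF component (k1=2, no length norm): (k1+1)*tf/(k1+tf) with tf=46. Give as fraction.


BM25 TF component = (k1+1)*tf / (k1+tf)
k1 = 2, tf = 46
Numerator = (2+1)*46 = 138
Denominator = 2 + 46 = 48
= 138/48 = 23/8

23/8


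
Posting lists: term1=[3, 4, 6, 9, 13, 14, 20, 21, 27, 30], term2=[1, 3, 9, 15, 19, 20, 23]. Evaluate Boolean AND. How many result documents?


Boolean AND: find intersection of posting lists
term1 docs: [3, 4, 6, 9, 13, 14, 20, 21, 27, 30]
term2 docs: [1, 3, 9, 15, 19, 20, 23]
Intersection: [3, 9, 20]
|intersection| = 3

3


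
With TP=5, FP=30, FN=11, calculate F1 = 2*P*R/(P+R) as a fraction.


F1 = 2 * P * R / (P + R)
P = TP/(TP+FP) = 5/35 = 1/7
R = TP/(TP+FN) = 5/16 = 5/16
2 * P * R = 2 * 1/7 * 5/16 = 5/56
P + R = 1/7 + 5/16 = 51/112
F1 = 5/56 / 51/112 = 10/51

10/51


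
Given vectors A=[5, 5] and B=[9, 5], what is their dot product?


Dot product = sum of element-wise products
A[0]*B[0] = 5*9 = 45
A[1]*B[1] = 5*5 = 25
Sum = 45 + 25 = 70

70


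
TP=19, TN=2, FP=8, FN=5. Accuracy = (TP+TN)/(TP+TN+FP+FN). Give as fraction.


Accuracy = (TP + TN) / (TP + TN + FP + FN)
TP + TN = 19 + 2 = 21
Total = 19 + 2 + 8 + 5 = 34
Accuracy = 21 / 34 = 21/34

21/34


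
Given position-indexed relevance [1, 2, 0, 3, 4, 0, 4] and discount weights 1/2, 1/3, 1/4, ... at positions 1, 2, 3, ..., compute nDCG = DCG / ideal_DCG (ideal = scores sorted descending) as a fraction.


Position discount weights w_i = 1/(i+1) for i=1..7:
Weights = [1/2, 1/3, 1/4, 1/5, 1/6, 1/7, 1/8]
Actual relevance: [1, 2, 0, 3, 4, 0, 4]
DCG = 1/2 + 2/3 + 0/4 + 3/5 + 4/6 + 0/7 + 4/8 = 44/15
Ideal relevance (sorted desc): [4, 4, 3, 2, 1, 0, 0]
Ideal DCG = 4/2 + 4/3 + 3/4 + 2/5 + 1/6 + 0/7 + 0/8 = 93/20
nDCG = DCG / ideal_DCG = 44/15 / 93/20 = 176/279

176/279


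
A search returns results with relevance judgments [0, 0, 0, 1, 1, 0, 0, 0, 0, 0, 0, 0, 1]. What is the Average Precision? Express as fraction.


Computing P@k for each relevant position:
Position 1: not relevant
Position 2: not relevant
Position 3: not relevant
Position 4: relevant, P@4 = 1/4 = 1/4
Position 5: relevant, P@5 = 2/5 = 2/5
Position 6: not relevant
Position 7: not relevant
Position 8: not relevant
Position 9: not relevant
Position 10: not relevant
Position 11: not relevant
Position 12: not relevant
Position 13: relevant, P@13 = 3/13 = 3/13
Sum of P@k = 1/4 + 2/5 + 3/13 = 229/260
AP = 229/260 / 3 = 229/780

229/780


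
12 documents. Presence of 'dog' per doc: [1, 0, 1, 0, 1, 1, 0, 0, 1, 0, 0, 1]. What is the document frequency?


Checking each document for 'dog':
Doc 1: present
Doc 2: absent
Doc 3: present
Doc 4: absent
Doc 5: present
Doc 6: present
Doc 7: absent
Doc 8: absent
Doc 9: present
Doc 10: absent
Doc 11: absent
Doc 12: present
df = sum of presences = 1 + 0 + 1 + 0 + 1 + 1 + 0 + 0 + 1 + 0 + 0 + 1 = 6

6


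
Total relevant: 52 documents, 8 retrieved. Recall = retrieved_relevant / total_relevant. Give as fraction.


Recall = retrieved_relevant / total_relevant
= 8 / 52
= 8 / (8 + 44)
= 2/13

2/13


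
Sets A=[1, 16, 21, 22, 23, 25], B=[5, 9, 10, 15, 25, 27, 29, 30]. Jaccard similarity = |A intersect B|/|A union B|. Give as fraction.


A intersect B = [25]
|A intersect B| = 1
A union B = [1, 5, 9, 10, 15, 16, 21, 22, 23, 25, 27, 29, 30]
|A union B| = 13
Jaccard = 1/13 = 1/13

1/13


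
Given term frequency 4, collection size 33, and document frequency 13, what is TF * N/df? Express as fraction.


TF * (N/df)
= 4 * (33/13)
= 4 * 33/13
= 132/13

132/13


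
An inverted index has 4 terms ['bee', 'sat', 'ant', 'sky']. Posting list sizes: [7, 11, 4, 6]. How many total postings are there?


Summing posting list sizes:
'bee': 7 postings
'sat': 11 postings
'ant': 4 postings
'sky': 6 postings
Total = 7 + 11 + 4 + 6 = 28

28


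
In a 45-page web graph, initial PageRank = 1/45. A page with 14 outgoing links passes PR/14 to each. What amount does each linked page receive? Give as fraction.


Initial PR = 1/45 = 1/45
Outlinks = 14
Contribution per link = PR / outlinks
= 1/45 / 14
= 1/630

1/630


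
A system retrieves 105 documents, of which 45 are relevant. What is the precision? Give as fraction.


Precision = relevant_retrieved / total_retrieved
= 45 / 105
= 45 / (45 + 60)
= 3/7

3/7


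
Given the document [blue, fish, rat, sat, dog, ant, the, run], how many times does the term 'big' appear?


Document has 8 words
Scanning for 'big':
Term not found in document
Count = 0

0


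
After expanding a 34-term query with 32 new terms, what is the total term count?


Original terms: 34
Expansion terms: 32
Total = 34 + 32 = 66

66


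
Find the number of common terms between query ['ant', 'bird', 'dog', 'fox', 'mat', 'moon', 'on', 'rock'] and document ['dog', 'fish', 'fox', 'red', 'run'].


Query terms: ['ant', 'bird', 'dog', 'fox', 'mat', 'moon', 'on', 'rock']
Document terms: ['dog', 'fish', 'fox', 'red', 'run']
Common terms: ['dog', 'fox']
Overlap count = 2

2


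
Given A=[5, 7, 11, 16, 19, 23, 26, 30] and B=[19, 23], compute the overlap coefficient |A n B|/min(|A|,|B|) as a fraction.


A intersect B = [19, 23]
|A intersect B| = 2
min(|A|, |B|) = min(8, 2) = 2
Overlap = 2 / 2 = 1

1


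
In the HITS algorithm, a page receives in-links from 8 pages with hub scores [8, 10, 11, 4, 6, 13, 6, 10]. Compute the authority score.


Authority = sum of hub scores of in-linkers
In-link 1: hub score = 8
In-link 2: hub score = 10
In-link 3: hub score = 11
In-link 4: hub score = 4
In-link 5: hub score = 6
In-link 6: hub score = 13
In-link 7: hub score = 6
In-link 8: hub score = 10
Authority = 8 + 10 + 11 + 4 + 6 + 13 + 6 + 10 = 68

68


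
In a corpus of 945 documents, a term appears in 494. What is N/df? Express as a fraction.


IDF ratio = N / df
= 945 / 494
= 945/494

945/494


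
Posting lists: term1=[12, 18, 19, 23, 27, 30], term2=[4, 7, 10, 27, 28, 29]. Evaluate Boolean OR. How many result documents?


Boolean OR: find union of posting lists
term1 docs: [12, 18, 19, 23, 27, 30]
term2 docs: [4, 7, 10, 27, 28, 29]
Union: [4, 7, 10, 12, 18, 19, 23, 27, 28, 29, 30]
|union| = 11

11


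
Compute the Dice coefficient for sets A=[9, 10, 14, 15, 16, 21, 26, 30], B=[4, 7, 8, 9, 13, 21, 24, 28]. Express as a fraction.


A intersect B = [9, 21]
|A intersect B| = 2
|A| = 8, |B| = 8
Dice = 2*2 / (8+8)
= 4 / 16 = 1/4

1/4


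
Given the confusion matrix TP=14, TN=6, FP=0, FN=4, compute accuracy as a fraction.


Accuracy = (TP + TN) / (TP + TN + FP + FN)
TP + TN = 14 + 6 = 20
Total = 14 + 6 + 0 + 4 = 24
Accuracy = 20 / 24 = 5/6

5/6


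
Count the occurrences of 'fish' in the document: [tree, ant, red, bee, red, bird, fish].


Document has 7 words
Scanning for 'fish':
Found at positions: [6]
Count = 1

1


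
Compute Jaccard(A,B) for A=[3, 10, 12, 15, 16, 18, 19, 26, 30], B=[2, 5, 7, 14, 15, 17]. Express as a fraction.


A intersect B = [15]
|A intersect B| = 1
A union B = [2, 3, 5, 7, 10, 12, 14, 15, 16, 17, 18, 19, 26, 30]
|A union B| = 14
Jaccard = 1/14 = 1/14

1/14


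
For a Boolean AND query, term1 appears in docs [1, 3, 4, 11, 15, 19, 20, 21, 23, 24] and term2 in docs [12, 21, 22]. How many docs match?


Boolean AND: find intersection of posting lists
term1 docs: [1, 3, 4, 11, 15, 19, 20, 21, 23, 24]
term2 docs: [12, 21, 22]
Intersection: [21]
|intersection| = 1

1


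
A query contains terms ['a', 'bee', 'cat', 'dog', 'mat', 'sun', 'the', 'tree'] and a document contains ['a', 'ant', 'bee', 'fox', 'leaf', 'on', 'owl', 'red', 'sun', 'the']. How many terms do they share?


Query terms: ['a', 'bee', 'cat', 'dog', 'mat', 'sun', 'the', 'tree']
Document terms: ['a', 'ant', 'bee', 'fox', 'leaf', 'on', 'owl', 'red', 'sun', 'the']
Common terms: ['a', 'bee', 'sun', 'the']
Overlap count = 4

4


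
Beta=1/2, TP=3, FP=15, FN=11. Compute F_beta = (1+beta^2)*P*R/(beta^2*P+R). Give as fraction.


P = TP/(TP+FP) = 3/18 = 1/6
R = TP/(TP+FN) = 3/14 = 3/14
beta^2 = 1/2^2 = 1/4
(1 + beta^2) = 5/4
Numerator = (1+beta^2)*P*R = 5/112
Denominator = beta^2*P + R = 1/24 + 3/14 = 43/168
F_beta = 15/86

15/86


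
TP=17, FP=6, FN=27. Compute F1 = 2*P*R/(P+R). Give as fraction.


F1 = 2 * P * R / (P + R)
P = TP/(TP+FP) = 17/23 = 17/23
R = TP/(TP+FN) = 17/44 = 17/44
2 * P * R = 2 * 17/23 * 17/44 = 289/506
P + R = 17/23 + 17/44 = 1139/1012
F1 = 289/506 / 1139/1012 = 34/67

34/67


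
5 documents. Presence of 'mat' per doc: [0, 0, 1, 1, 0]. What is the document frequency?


Checking each document for 'mat':
Doc 1: absent
Doc 2: absent
Doc 3: present
Doc 4: present
Doc 5: absent
df = sum of presences = 0 + 0 + 1 + 1 + 0 = 2

2


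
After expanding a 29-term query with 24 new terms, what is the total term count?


Original terms: 29
Expansion terms: 24
Total = 29 + 24 = 53

53


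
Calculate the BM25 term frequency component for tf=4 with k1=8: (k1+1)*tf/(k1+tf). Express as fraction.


BM25 TF component = (k1+1)*tf / (k1+tf)
k1 = 8, tf = 4
Numerator = (8+1)*4 = 36
Denominator = 8 + 4 = 12
= 36/12 = 3

3


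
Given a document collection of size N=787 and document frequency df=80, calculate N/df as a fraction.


IDF ratio = N / df
= 787 / 80
= 787/80

787/80


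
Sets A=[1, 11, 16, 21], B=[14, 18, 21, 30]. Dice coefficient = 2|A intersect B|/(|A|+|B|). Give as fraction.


A intersect B = [21]
|A intersect B| = 1
|A| = 4, |B| = 4
Dice = 2*1 / (4+4)
= 2 / 8 = 1/4

1/4


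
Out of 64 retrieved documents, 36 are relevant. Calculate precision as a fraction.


Precision = relevant_retrieved / total_retrieved
= 36 / 64
= 36 / (36 + 28)
= 9/16

9/16


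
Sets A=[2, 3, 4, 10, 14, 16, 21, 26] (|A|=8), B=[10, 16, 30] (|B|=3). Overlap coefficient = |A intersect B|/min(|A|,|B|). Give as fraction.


A intersect B = [10, 16]
|A intersect B| = 2
min(|A|, |B|) = min(8, 3) = 3
Overlap = 2 / 3 = 2/3

2/3


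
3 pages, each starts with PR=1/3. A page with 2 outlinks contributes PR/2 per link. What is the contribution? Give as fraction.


Initial PR = 1/3 = 1/3
Outlinks = 2
Contribution per link = PR / outlinks
= 1/3 / 2
= 1/6

1/6


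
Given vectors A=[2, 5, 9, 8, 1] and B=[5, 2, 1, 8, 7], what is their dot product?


Dot product = sum of element-wise products
A[0]*B[0] = 2*5 = 10
A[1]*B[1] = 5*2 = 10
A[2]*B[2] = 9*1 = 9
A[3]*B[3] = 8*8 = 64
A[4]*B[4] = 1*7 = 7
Sum = 10 + 10 + 9 + 64 + 7 = 100

100


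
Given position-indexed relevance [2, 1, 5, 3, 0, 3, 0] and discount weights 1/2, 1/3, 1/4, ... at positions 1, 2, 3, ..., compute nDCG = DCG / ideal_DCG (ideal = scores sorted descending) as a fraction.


Position discount weights w_i = 1/(i+1) for i=1..7:
Weights = [1/2, 1/3, 1/4, 1/5, 1/6, 1/7, 1/8]
Actual relevance: [2, 1, 5, 3, 0, 3, 0]
DCG = 2/2 + 1/3 + 5/4 + 3/5 + 0/6 + 3/7 + 0/8 = 1517/420
Ideal relevance (sorted desc): [5, 3, 3, 2, 1, 0, 0]
Ideal DCG = 5/2 + 3/3 + 3/4 + 2/5 + 1/6 + 0/7 + 0/8 = 289/60
nDCG = DCG / ideal_DCG = 1517/420 / 289/60 = 1517/2023

1517/2023


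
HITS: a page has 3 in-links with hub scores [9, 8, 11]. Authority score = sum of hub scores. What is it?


Authority = sum of hub scores of in-linkers
In-link 1: hub score = 9
In-link 2: hub score = 8
In-link 3: hub score = 11
Authority = 9 + 8 + 11 = 28

28


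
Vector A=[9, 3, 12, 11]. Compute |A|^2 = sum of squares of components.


|A|^2 = sum of squared components
A[0]^2 = 9^2 = 81
A[1]^2 = 3^2 = 9
A[2]^2 = 12^2 = 144
A[3]^2 = 11^2 = 121
Sum = 81 + 9 + 144 + 121 = 355

355


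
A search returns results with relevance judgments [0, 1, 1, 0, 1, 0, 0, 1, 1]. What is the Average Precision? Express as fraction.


Computing P@k for each relevant position:
Position 1: not relevant
Position 2: relevant, P@2 = 1/2 = 1/2
Position 3: relevant, P@3 = 2/3 = 2/3
Position 4: not relevant
Position 5: relevant, P@5 = 3/5 = 3/5
Position 6: not relevant
Position 7: not relevant
Position 8: relevant, P@8 = 4/8 = 1/2
Position 9: relevant, P@9 = 5/9 = 5/9
Sum of P@k = 1/2 + 2/3 + 3/5 + 1/2 + 5/9 = 127/45
AP = 127/45 / 5 = 127/225

127/225


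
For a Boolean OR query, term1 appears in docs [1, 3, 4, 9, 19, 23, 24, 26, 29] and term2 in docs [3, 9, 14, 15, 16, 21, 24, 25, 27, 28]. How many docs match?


Boolean OR: find union of posting lists
term1 docs: [1, 3, 4, 9, 19, 23, 24, 26, 29]
term2 docs: [3, 9, 14, 15, 16, 21, 24, 25, 27, 28]
Union: [1, 3, 4, 9, 14, 15, 16, 19, 21, 23, 24, 25, 26, 27, 28, 29]
|union| = 16

16


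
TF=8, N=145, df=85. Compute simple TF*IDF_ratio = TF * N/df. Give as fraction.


TF * (N/df)
= 8 * (145/85)
= 8 * 29/17
= 232/17

232/17


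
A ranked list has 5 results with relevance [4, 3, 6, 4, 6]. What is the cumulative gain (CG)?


Cumulative Gain = sum of relevance scores
Position 1: rel=4, running sum=4
Position 2: rel=3, running sum=7
Position 3: rel=6, running sum=13
Position 4: rel=4, running sum=17
Position 5: rel=6, running sum=23
CG = 23

23


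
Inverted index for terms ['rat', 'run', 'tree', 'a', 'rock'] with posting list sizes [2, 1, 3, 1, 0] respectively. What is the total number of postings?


Summing posting list sizes:
'rat': 2 postings
'run': 1 postings
'tree': 3 postings
'a': 1 postings
'rock': 0 postings
Total = 2 + 1 + 3 + 1 + 0 = 7

7


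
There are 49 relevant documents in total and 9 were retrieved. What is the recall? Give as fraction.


Recall = retrieved_relevant / total_relevant
= 9 / 49
= 9 / (9 + 40)
= 9/49

9/49


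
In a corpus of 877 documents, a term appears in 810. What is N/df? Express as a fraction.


IDF ratio = N / df
= 877 / 810
= 877/810

877/810


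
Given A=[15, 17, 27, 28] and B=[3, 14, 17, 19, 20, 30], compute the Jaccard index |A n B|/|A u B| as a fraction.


A intersect B = [17]
|A intersect B| = 1
A union B = [3, 14, 15, 17, 19, 20, 27, 28, 30]
|A union B| = 9
Jaccard = 1/9 = 1/9

1/9


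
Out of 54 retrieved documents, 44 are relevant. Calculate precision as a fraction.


Precision = relevant_retrieved / total_retrieved
= 44 / 54
= 44 / (44 + 10)
= 22/27

22/27


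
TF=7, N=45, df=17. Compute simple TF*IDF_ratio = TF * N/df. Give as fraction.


TF * (N/df)
= 7 * (45/17)
= 7 * 45/17
= 315/17

315/17


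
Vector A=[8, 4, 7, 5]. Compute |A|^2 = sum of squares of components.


|A|^2 = sum of squared components
A[0]^2 = 8^2 = 64
A[1]^2 = 4^2 = 16
A[2]^2 = 7^2 = 49
A[3]^2 = 5^2 = 25
Sum = 64 + 16 + 49 + 25 = 154

154


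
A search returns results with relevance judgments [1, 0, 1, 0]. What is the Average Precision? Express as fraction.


Computing P@k for each relevant position:
Position 1: relevant, P@1 = 1/1 = 1
Position 2: not relevant
Position 3: relevant, P@3 = 2/3 = 2/3
Position 4: not relevant
Sum of P@k = 1 + 2/3 = 5/3
AP = 5/3 / 2 = 5/6

5/6


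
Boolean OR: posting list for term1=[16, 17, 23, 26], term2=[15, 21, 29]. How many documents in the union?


Boolean OR: find union of posting lists
term1 docs: [16, 17, 23, 26]
term2 docs: [15, 21, 29]
Union: [15, 16, 17, 21, 23, 26, 29]
|union| = 7

7


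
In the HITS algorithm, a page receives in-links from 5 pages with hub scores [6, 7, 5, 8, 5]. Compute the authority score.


Authority = sum of hub scores of in-linkers
In-link 1: hub score = 6
In-link 2: hub score = 7
In-link 3: hub score = 5
In-link 4: hub score = 8
In-link 5: hub score = 5
Authority = 6 + 7 + 5 + 8 + 5 = 31

31


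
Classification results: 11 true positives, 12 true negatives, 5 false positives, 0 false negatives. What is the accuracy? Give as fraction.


Accuracy = (TP + TN) / (TP + TN + FP + FN)
TP + TN = 11 + 12 = 23
Total = 11 + 12 + 5 + 0 = 28
Accuracy = 23 / 28 = 23/28

23/28


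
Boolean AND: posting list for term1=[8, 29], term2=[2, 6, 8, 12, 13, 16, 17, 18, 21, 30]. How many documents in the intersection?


Boolean AND: find intersection of posting lists
term1 docs: [8, 29]
term2 docs: [2, 6, 8, 12, 13, 16, 17, 18, 21, 30]
Intersection: [8]
|intersection| = 1

1


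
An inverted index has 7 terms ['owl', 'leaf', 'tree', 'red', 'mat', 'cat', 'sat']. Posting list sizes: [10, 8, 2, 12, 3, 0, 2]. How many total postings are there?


Summing posting list sizes:
'owl': 10 postings
'leaf': 8 postings
'tree': 2 postings
'red': 12 postings
'mat': 3 postings
'cat': 0 postings
'sat': 2 postings
Total = 10 + 8 + 2 + 12 + 3 + 0 + 2 = 37

37


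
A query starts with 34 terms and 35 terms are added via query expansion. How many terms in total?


Original terms: 34
Expansion terms: 35
Total = 34 + 35 = 69

69


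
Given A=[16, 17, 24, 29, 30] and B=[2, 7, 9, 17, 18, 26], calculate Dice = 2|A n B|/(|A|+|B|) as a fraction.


A intersect B = [17]
|A intersect B| = 1
|A| = 5, |B| = 6
Dice = 2*1 / (5+6)
= 2 / 11 = 2/11

2/11


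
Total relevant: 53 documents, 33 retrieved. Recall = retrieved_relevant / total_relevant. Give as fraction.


Recall = retrieved_relevant / total_relevant
= 33 / 53
= 33 / (33 + 20)
= 33/53

33/53


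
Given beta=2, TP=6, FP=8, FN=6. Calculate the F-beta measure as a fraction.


P = TP/(TP+FP) = 6/14 = 3/7
R = TP/(TP+FN) = 6/12 = 1/2
beta^2 = 2^2 = 4
(1 + beta^2) = 5
Numerator = (1+beta^2)*P*R = 15/14
Denominator = beta^2*P + R = 12/7 + 1/2 = 31/14
F_beta = 15/31

15/31


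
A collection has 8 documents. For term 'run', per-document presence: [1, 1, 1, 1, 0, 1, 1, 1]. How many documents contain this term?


Checking each document for 'run':
Doc 1: present
Doc 2: present
Doc 3: present
Doc 4: present
Doc 5: absent
Doc 6: present
Doc 7: present
Doc 8: present
df = sum of presences = 1 + 1 + 1 + 1 + 0 + 1 + 1 + 1 = 7

7


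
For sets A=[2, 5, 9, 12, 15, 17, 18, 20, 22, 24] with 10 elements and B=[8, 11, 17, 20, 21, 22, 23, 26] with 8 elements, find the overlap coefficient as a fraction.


A intersect B = [17, 20, 22]
|A intersect B| = 3
min(|A|, |B|) = min(10, 8) = 8
Overlap = 3 / 8 = 3/8

3/8


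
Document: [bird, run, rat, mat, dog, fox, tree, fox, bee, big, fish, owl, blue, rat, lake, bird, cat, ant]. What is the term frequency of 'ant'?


Document has 18 words
Scanning for 'ant':
Found at positions: [17]
Count = 1

1


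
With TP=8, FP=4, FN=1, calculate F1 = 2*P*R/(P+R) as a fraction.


F1 = 2 * P * R / (P + R)
P = TP/(TP+FP) = 8/12 = 2/3
R = TP/(TP+FN) = 8/9 = 8/9
2 * P * R = 2 * 2/3 * 8/9 = 32/27
P + R = 2/3 + 8/9 = 14/9
F1 = 32/27 / 14/9 = 16/21

16/21


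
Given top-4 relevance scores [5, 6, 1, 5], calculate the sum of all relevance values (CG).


Cumulative Gain = sum of relevance scores
Position 1: rel=5, running sum=5
Position 2: rel=6, running sum=11
Position 3: rel=1, running sum=12
Position 4: rel=5, running sum=17
CG = 17

17


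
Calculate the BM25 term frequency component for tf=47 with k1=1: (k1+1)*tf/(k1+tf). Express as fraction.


BM25 TF component = (k1+1)*tf / (k1+tf)
k1 = 1, tf = 47
Numerator = (1+1)*47 = 94
Denominator = 1 + 47 = 48
= 94/48 = 47/24

47/24


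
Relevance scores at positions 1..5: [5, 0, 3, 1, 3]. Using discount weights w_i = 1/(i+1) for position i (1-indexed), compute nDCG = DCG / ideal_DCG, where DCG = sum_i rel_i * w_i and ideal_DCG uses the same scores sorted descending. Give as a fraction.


Position discount weights w_i = 1/(i+1) for i=1..5:
Weights = [1/2, 1/3, 1/4, 1/5, 1/6]
Actual relevance: [5, 0, 3, 1, 3]
DCG = 5/2 + 0/3 + 3/4 + 1/5 + 3/6 = 79/20
Ideal relevance (sorted desc): [5, 3, 3, 1, 0]
Ideal DCG = 5/2 + 3/3 + 3/4 + 1/5 + 0/6 = 89/20
nDCG = DCG / ideal_DCG = 79/20 / 89/20 = 79/89

79/89


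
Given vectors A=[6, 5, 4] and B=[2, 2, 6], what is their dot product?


Dot product = sum of element-wise products
A[0]*B[0] = 6*2 = 12
A[1]*B[1] = 5*2 = 10
A[2]*B[2] = 4*6 = 24
Sum = 12 + 10 + 24 = 46

46


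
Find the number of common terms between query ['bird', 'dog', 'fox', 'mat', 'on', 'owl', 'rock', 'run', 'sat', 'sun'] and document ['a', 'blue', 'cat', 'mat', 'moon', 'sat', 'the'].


Query terms: ['bird', 'dog', 'fox', 'mat', 'on', 'owl', 'rock', 'run', 'sat', 'sun']
Document terms: ['a', 'blue', 'cat', 'mat', 'moon', 'sat', 'the']
Common terms: ['mat', 'sat']
Overlap count = 2

2


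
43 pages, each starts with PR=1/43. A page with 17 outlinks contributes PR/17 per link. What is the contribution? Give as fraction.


Initial PR = 1/43 = 1/43
Outlinks = 17
Contribution per link = PR / outlinks
= 1/43 / 17
= 1/731

1/731


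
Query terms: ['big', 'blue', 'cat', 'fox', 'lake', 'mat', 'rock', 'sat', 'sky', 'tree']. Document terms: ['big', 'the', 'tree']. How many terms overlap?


Query terms: ['big', 'blue', 'cat', 'fox', 'lake', 'mat', 'rock', 'sat', 'sky', 'tree']
Document terms: ['big', 'the', 'tree']
Common terms: ['big', 'tree']
Overlap count = 2

2


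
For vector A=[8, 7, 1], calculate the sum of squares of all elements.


|A|^2 = sum of squared components
A[0]^2 = 8^2 = 64
A[1]^2 = 7^2 = 49
A[2]^2 = 1^2 = 1
Sum = 64 + 49 + 1 = 114

114


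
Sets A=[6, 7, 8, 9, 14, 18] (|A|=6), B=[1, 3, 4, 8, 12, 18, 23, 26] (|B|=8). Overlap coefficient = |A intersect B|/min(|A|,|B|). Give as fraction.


A intersect B = [8, 18]
|A intersect B| = 2
min(|A|, |B|) = min(6, 8) = 6
Overlap = 2 / 6 = 1/3

1/3


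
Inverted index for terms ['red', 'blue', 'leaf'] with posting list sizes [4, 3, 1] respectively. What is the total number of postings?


Summing posting list sizes:
'red': 4 postings
'blue': 3 postings
'leaf': 1 postings
Total = 4 + 3 + 1 = 8

8


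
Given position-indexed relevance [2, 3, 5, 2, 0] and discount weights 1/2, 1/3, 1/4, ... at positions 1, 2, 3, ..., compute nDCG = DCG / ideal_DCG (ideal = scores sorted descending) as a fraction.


Position discount weights w_i = 1/(i+1) for i=1..5:
Weights = [1/2, 1/3, 1/4, 1/5, 1/6]
Actual relevance: [2, 3, 5, 2, 0]
DCG = 2/2 + 3/3 + 5/4 + 2/5 + 0/6 = 73/20
Ideal relevance (sorted desc): [5, 3, 2, 2, 0]
Ideal DCG = 5/2 + 3/3 + 2/4 + 2/5 + 0/6 = 22/5
nDCG = DCG / ideal_DCG = 73/20 / 22/5 = 73/88

73/88


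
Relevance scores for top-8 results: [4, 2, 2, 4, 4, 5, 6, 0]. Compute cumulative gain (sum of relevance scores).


Cumulative Gain = sum of relevance scores
Position 1: rel=4, running sum=4
Position 2: rel=2, running sum=6
Position 3: rel=2, running sum=8
Position 4: rel=4, running sum=12
Position 5: rel=4, running sum=16
Position 6: rel=5, running sum=21
Position 7: rel=6, running sum=27
Position 8: rel=0, running sum=27
CG = 27

27


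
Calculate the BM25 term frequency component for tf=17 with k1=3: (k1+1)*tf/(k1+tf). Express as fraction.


BM25 TF component = (k1+1)*tf / (k1+tf)
k1 = 3, tf = 17
Numerator = (3+1)*17 = 68
Denominator = 3 + 17 = 20
= 68/20 = 17/5

17/5


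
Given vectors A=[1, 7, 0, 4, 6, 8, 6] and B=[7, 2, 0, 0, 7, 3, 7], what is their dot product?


Dot product = sum of element-wise products
A[0]*B[0] = 1*7 = 7
A[1]*B[1] = 7*2 = 14
A[2]*B[2] = 0*0 = 0
A[3]*B[3] = 4*0 = 0
A[4]*B[4] = 6*7 = 42
A[5]*B[5] = 8*3 = 24
A[6]*B[6] = 6*7 = 42
Sum = 7 + 14 + 0 + 0 + 42 + 24 + 42 = 129

129


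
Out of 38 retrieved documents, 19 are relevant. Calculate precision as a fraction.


Precision = relevant_retrieved / total_retrieved
= 19 / 38
= 19 / (19 + 19)
= 1/2

1/2


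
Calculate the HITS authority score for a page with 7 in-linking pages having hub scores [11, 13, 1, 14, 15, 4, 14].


Authority = sum of hub scores of in-linkers
In-link 1: hub score = 11
In-link 2: hub score = 13
In-link 3: hub score = 1
In-link 4: hub score = 14
In-link 5: hub score = 15
In-link 6: hub score = 4
In-link 7: hub score = 14
Authority = 11 + 13 + 1 + 14 + 15 + 4 + 14 = 72

72


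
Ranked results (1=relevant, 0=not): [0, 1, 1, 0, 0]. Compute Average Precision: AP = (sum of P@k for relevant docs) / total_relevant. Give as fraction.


Computing P@k for each relevant position:
Position 1: not relevant
Position 2: relevant, P@2 = 1/2 = 1/2
Position 3: relevant, P@3 = 2/3 = 2/3
Position 4: not relevant
Position 5: not relevant
Sum of P@k = 1/2 + 2/3 = 7/6
AP = 7/6 / 2 = 7/12

7/12


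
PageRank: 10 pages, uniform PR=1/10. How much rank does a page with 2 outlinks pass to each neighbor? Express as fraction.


Initial PR = 1/10 = 1/10
Outlinks = 2
Contribution per link = PR / outlinks
= 1/10 / 2
= 1/20

1/20


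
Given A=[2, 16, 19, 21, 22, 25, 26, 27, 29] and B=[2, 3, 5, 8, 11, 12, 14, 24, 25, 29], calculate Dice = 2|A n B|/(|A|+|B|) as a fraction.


A intersect B = [2, 25, 29]
|A intersect B| = 3
|A| = 9, |B| = 10
Dice = 2*3 / (9+10)
= 6 / 19 = 6/19

6/19


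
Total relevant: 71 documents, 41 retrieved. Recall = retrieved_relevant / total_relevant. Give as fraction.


Recall = retrieved_relevant / total_relevant
= 41 / 71
= 41 / (41 + 30)
= 41/71

41/71


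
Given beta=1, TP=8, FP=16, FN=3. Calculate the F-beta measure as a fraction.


P = TP/(TP+FP) = 8/24 = 1/3
R = TP/(TP+FN) = 8/11 = 8/11
beta^2 = 1^2 = 1
(1 + beta^2) = 2
Numerator = (1+beta^2)*P*R = 16/33
Denominator = beta^2*P + R = 1/3 + 8/11 = 35/33
F_beta = 16/35

16/35


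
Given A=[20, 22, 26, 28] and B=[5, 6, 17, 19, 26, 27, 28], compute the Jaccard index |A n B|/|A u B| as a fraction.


A intersect B = [26, 28]
|A intersect B| = 2
A union B = [5, 6, 17, 19, 20, 22, 26, 27, 28]
|A union B| = 9
Jaccard = 2/9 = 2/9

2/9


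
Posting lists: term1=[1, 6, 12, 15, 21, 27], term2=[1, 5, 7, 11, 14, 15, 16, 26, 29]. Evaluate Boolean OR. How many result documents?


Boolean OR: find union of posting lists
term1 docs: [1, 6, 12, 15, 21, 27]
term2 docs: [1, 5, 7, 11, 14, 15, 16, 26, 29]
Union: [1, 5, 6, 7, 11, 12, 14, 15, 16, 21, 26, 27, 29]
|union| = 13

13


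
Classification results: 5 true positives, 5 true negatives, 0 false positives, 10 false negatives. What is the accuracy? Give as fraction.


Accuracy = (TP + TN) / (TP + TN + FP + FN)
TP + TN = 5 + 5 = 10
Total = 5 + 5 + 0 + 10 = 20
Accuracy = 10 / 20 = 1/2

1/2


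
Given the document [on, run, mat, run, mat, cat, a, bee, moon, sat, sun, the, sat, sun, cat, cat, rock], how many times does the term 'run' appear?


Document has 17 words
Scanning for 'run':
Found at positions: [1, 3]
Count = 2

2


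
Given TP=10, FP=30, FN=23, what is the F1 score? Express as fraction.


F1 = 2 * P * R / (P + R)
P = TP/(TP+FP) = 10/40 = 1/4
R = TP/(TP+FN) = 10/33 = 10/33
2 * P * R = 2 * 1/4 * 10/33 = 5/33
P + R = 1/4 + 10/33 = 73/132
F1 = 5/33 / 73/132 = 20/73

20/73


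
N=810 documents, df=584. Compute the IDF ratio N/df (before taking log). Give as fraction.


IDF ratio = N / df
= 810 / 584
= 405/292

405/292


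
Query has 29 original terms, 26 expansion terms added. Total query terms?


Original terms: 29
Expansion terms: 26
Total = 29 + 26 = 55

55


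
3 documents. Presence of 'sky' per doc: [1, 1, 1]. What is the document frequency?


Checking each document for 'sky':
Doc 1: present
Doc 2: present
Doc 3: present
df = sum of presences = 1 + 1 + 1 = 3

3


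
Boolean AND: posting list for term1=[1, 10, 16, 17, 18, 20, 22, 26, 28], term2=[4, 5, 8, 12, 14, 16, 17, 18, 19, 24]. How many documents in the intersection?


Boolean AND: find intersection of posting lists
term1 docs: [1, 10, 16, 17, 18, 20, 22, 26, 28]
term2 docs: [4, 5, 8, 12, 14, 16, 17, 18, 19, 24]
Intersection: [16, 17, 18]
|intersection| = 3

3


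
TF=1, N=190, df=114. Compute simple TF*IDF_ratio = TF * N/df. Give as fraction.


TF * (N/df)
= 1 * (190/114)
= 1 * 5/3
= 5/3

5/3


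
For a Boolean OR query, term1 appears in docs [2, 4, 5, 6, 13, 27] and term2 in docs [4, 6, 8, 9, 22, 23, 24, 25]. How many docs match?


Boolean OR: find union of posting lists
term1 docs: [2, 4, 5, 6, 13, 27]
term2 docs: [4, 6, 8, 9, 22, 23, 24, 25]
Union: [2, 4, 5, 6, 8, 9, 13, 22, 23, 24, 25, 27]
|union| = 12

12


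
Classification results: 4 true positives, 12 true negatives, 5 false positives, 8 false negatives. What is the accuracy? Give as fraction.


Accuracy = (TP + TN) / (TP + TN + FP + FN)
TP + TN = 4 + 12 = 16
Total = 4 + 12 + 5 + 8 = 29
Accuracy = 16 / 29 = 16/29

16/29


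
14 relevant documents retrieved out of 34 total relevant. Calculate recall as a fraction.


Recall = retrieved_relevant / total_relevant
= 14 / 34
= 14 / (14 + 20)
= 7/17

7/17


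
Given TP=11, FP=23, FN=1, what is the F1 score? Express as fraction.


F1 = 2 * P * R / (P + R)
P = TP/(TP+FP) = 11/34 = 11/34
R = TP/(TP+FN) = 11/12 = 11/12
2 * P * R = 2 * 11/34 * 11/12 = 121/204
P + R = 11/34 + 11/12 = 253/204
F1 = 121/204 / 253/204 = 11/23

11/23


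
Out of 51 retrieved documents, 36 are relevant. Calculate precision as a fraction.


Precision = relevant_retrieved / total_retrieved
= 36 / 51
= 36 / (36 + 15)
= 12/17

12/17


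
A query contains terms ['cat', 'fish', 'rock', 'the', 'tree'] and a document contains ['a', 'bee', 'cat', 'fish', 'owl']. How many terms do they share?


Query terms: ['cat', 'fish', 'rock', 'the', 'tree']
Document terms: ['a', 'bee', 'cat', 'fish', 'owl']
Common terms: ['cat', 'fish']
Overlap count = 2

2


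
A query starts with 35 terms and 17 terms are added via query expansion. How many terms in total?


Original terms: 35
Expansion terms: 17
Total = 35 + 17 = 52

52


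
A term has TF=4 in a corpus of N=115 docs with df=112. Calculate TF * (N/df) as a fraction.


TF * (N/df)
= 4 * (115/112)
= 4 * 115/112
= 115/28

115/28


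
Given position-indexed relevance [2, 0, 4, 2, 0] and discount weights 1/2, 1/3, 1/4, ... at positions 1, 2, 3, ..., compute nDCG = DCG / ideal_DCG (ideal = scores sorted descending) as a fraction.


Position discount weights w_i = 1/(i+1) for i=1..5:
Weights = [1/2, 1/3, 1/4, 1/5, 1/6]
Actual relevance: [2, 0, 4, 2, 0]
DCG = 2/2 + 0/3 + 4/4 + 2/5 + 0/6 = 12/5
Ideal relevance (sorted desc): [4, 2, 2, 0, 0]
Ideal DCG = 4/2 + 2/3 + 2/4 + 0/5 + 0/6 = 19/6
nDCG = DCG / ideal_DCG = 12/5 / 19/6 = 72/95

72/95


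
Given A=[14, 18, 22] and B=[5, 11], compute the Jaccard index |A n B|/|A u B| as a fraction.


A intersect B = []
|A intersect B| = 0
A union B = [5, 11, 14, 18, 22]
|A union B| = 5
Jaccard = 0/5 = 0

0


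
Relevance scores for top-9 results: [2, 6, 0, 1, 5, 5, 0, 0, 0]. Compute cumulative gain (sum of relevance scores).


Cumulative Gain = sum of relevance scores
Position 1: rel=2, running sum=2
Position 2: rel=6, running sum=8
Position 3: rel=0, running sum=8
Position 4: rel=1, running sum=9
Position 5: rel=5, running sum=14
Position 6: rel=5, running sum=19
Position 7: rel=0, running sum=19
Position 8: rel=0, running sum=19
Position 9: rel=0, running sum=19
CG = 19

19


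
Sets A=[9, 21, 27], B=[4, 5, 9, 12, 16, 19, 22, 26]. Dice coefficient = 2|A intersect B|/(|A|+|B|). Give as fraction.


A intersect B = [9]
|A intersect B| = 1
|A| = 3, |B| = 8
Dice = 2*1 / (3+8)
= 2 / 11 = 2/11

2/11


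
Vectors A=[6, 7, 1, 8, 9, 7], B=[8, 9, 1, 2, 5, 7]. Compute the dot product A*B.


Dot product = sum of element-wise products
A[0]*B[0] = 6*8 = 48
A[1]*B[1] = 7*9 = 63
A[2]*B[2] = 1*1 = 1
A[3]*B[3] = 8*2 = 16
A[4]*B[4] = 9*5 = 45
A[5]*B[5] = 7*7 = 49
Sum = 48 + 63 + 1 + 16 + 45 + 49 = 222

222


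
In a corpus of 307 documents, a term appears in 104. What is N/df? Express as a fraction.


IDF ratio = N / df
= 307 / 104
= 307/104

307/104


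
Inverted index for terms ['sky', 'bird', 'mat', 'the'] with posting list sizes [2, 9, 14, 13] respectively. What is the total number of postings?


Summing posting list sizes:
'sky': 2 postings
'bird': 9 postings
'mat': 14 postings
'the': 13 postings
Total = 2 + 9 + 14 + 13 = 38

38


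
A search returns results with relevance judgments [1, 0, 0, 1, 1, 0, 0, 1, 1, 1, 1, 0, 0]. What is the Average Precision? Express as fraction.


Computing P@k for each relevant position:
Position 1: relevant, P@1 = 1/1 = 1
Position 2: not relevant
Position 3: not relevant
Position 4: relevant, P@4 = 2/4 = 1/2
Position 5: relevant, P@5 = 3/5 = 3/5
Position 6: not relevant
Position 7: not relevant
Position 8: relevant, P@8 = 4/8 = 1/2
Position 9: relevant, P@9 = 5/9 = 5/9
Position 10: relevant, P@10 = 6/10 = 3/5
Position 11: relevant, P@11 = 7/11 = 7/11
Position 12: not relevant
Position 13: not relevant
Sum of P@k = 1 + 1/2 + 3/5 + 1/2 + 5/9 + 3/5 + 7/11 = 2174/495
AP = 2174/495 / 7 = 2174/3465

2174/3465


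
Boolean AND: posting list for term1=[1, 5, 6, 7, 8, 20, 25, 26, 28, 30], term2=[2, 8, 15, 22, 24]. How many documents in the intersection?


Boolean AND: find intersection of posting lists
term1 docs: [1, 5, 6, 7, 8, 20, 25, 26, 28, 30]
term2 docs: [2, 8, 15, 22, 24]
Intersection: [8]
|intersection| = 1

1


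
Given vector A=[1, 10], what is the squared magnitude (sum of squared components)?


|A|^2 = sum of squared components
A[0]^2 = 1^2 = 1
A[1]^2 = 10^2 = 100
Sum = 1 + 100 = 101

101


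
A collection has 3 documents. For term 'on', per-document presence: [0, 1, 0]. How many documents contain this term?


Checking each document for 'on':
Doc 1: absent
Doc 2: present
Doc 3: absent
df = sum of presences = 0 + 1 + 0 = 1

1


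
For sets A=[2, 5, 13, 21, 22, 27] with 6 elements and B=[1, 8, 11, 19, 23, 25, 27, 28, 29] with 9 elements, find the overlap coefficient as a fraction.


A intersect B = [27]
|A intersect B| = 1
min(|A|, |B|) = min(6, 9) = 6
Overlap = 1 / 6 = 1/6

1/6


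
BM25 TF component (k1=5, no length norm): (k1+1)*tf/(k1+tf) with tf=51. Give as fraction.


BM25 TF component = (k1+1)*tf / (k1+tf)
k1 = 5, tf = 51
Numerator = (5+1)*51 = 306
Denominator = 5 + 51 = 56
= 306/56 = 153/28

153/28


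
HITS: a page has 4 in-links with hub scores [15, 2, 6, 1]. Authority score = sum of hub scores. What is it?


Authority = sum of hub scores of in-linkers
In-link 1: hub score = 15
In-link 2: hub score = 2
In-link 3: hub score = 6
In-link 4: hub score = 1
Authority = 15 + 2 + 6 + 1 = 24

24


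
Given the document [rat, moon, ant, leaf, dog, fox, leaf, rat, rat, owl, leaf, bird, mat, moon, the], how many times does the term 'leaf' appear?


Document has 15 words
Scanning for 'leaf':
Found at positions: [3, 6, 10]
Count = 3

3


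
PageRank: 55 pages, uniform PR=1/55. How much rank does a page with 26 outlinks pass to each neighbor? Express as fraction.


Initial PR = 1/55 = 1/55
Outlinks = 26
Contribution per link = PR / outlinks
= 1/55 / 26
= 1/1430

1/1430


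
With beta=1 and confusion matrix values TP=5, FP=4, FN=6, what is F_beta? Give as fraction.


P = TP/(TP+FP) = 5/9 = 5/9
R = TP/(TP+FN) = 5/11 = 5/11
beta^2 = 1^2 = 1
(1 + beta^2) = 2
Numerator = (1+beta^2)*P*R = 50/99
Denominator = beta^2*P + R = 5/9 + 5/11 = 100/99
F_beta = 1/2

1/2


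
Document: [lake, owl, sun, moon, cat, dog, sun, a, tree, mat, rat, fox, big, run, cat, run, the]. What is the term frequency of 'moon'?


Document has 17 words
Scanning for 'moon':
Found at positions: [3]
Count = 1

1


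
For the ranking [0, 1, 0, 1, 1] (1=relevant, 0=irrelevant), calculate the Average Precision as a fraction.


Computing P@k for each relevant position:
Position 1: not relevant
Position 2: relevant, P@2 = 1/2 = 1/2
Position 3: not relevant
Position 4: relevant, P@4 = 2/4 = 1/2
Position 5: relevant, P@5 = 3/5 = 3/5
Sum of P@k = 1/2 + 1/2 + 3/5 = 8/5
AP = 8/5 / 3 = 8/15

8/15


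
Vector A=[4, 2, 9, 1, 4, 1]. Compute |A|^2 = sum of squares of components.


|A|^2 = sum of squared components
A[0]^2 = 4^2 = 16
A[1]^2 = 2^2 = 4
A[2]^2 = 9^2 = 81
A[3]^2 = 1^2 = 1
A[4]^2 = 4^2 = 16
A[5]^2 = 1^2 = 1
Sum = 16 + 4 + 81 + 1 + 16 + 1 = 119

119


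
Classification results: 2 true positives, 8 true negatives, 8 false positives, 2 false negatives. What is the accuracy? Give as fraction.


Accuracy = (TP + TN) / (TP + TN + FP + FN)
TP + TN = 2 + 8 = 10
Total = 2 + 8 + 8 + 2 = 20
Accuracy = 10 / 20 = 1/2

1/2


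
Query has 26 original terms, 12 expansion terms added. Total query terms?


Original terms: 26
Expansion terms: 12
Total = 26 + 12 = 38

38


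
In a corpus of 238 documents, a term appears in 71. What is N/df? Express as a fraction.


IDF ratio = N / df
= 238 / 71
= 238/71

238/71


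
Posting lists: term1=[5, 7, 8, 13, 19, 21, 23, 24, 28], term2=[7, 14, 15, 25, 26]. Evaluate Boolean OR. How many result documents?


Boolean OR: find union of posting lists
term1 docs: [5, 7, 8, 13, 19, 21, 23, 24, 28]
term2 docs: [7, 14, 15, 25, 26]
Union: [5, 7, 8, 13, 14, 15, 19, 21, 23, 24, 25, 26, 28]
|union| = 13

13


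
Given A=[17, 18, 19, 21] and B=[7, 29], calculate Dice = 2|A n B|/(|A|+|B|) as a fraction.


A intersect B = []
|A intersect B| = 0
|A| = 4, |B| = 2
Dice = 2*0 / (4+2)
= 0 / 6 = 0

0


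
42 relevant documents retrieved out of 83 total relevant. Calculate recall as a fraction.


Recall = retrieved_relevant / total_relevant
= 42 / 83
= 42 / (42 + 41)
= 42/83

42/83


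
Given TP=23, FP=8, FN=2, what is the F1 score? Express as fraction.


F1 = 2 * P * R / (P + R)
P = TP/(TP+FP) = 23/31 = 23/31
R = TP/(TP+FN) = 23/25 = 23/25
2 * P * R = 2 * 23/31 * 23/25 = 1058/775
P + R = 23/31 + 23/25 = 1288/775
F1 = 1058/775 / 1288/775 = 23/28

23/28


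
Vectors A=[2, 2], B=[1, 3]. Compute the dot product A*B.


Dot product = sum of element-wise products
A[0]*B[0] = 2*1 = 2
A[1]*B[1] = 2*3 = 6
Sum = 2 + 6 = 8

8


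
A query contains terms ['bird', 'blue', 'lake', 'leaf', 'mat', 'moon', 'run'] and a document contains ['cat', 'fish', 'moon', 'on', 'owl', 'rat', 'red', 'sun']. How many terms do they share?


Query terms: ['bird', 'blue', 'lake', 'leaf', 'mat', 'moon', 'run']
Document terms: ['cat', 'fish', 'moon', 'on', 'owl', 'rat', 'red', 'sun']
Common terms: ['moon']
Overlap count = 1

1
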